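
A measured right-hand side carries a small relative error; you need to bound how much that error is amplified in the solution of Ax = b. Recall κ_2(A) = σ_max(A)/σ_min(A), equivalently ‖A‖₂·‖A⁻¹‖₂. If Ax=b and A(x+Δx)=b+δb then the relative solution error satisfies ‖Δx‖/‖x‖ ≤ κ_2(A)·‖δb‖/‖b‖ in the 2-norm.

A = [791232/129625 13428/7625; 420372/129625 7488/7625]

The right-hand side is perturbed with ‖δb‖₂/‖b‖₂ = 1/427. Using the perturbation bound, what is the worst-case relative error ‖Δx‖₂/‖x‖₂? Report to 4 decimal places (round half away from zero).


0.4286

form AᵀA = [2777718672/58140625 810141696/58140625; 810141696/58140625 236381328/58140625] with trace 964512/18605 and determinant 186624/2325625
solving λ² − 964512/18605·λ + 186624/2325625 = 0 gives λ = 1296/25, 144/93025
κ_2(A) = √(λ_max/λ_min) = √((1296/25) / (144/93025)) = 183.0000
perturbation bound = 183.0000·1/427 = 0.4286


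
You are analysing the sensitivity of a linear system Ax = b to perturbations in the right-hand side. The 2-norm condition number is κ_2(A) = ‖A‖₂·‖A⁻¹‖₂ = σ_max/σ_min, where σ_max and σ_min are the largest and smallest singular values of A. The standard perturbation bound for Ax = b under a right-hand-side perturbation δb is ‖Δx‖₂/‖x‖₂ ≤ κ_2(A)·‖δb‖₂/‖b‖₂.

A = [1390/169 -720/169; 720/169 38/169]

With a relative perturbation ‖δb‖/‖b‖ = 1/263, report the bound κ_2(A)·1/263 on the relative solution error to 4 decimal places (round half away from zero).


form AᵀA = [14500/169 -5760/169; -5760/169 3076/169] with trace 104 and determinant 400
λ_max, λ_min = (104 ± √9216)/2 = 100, 4
so κ_2 = √(100 / 4) = 5.0000
bound on ‖Δx‖/‖x‖: κ·ε = 5.0000·1/263 = 0.0190

0.0190


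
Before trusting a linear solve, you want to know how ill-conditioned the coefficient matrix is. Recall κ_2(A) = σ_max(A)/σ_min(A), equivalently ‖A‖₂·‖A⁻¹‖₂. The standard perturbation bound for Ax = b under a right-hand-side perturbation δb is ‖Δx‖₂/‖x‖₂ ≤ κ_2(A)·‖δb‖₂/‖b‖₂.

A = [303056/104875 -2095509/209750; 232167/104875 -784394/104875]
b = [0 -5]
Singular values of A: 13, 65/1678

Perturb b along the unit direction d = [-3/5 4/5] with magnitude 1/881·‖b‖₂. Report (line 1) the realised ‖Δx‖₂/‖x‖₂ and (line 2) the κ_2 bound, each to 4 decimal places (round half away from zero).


σ_max = 13, σ_min = 65/1678
κ_2(A) = 13 / (65/1678) = 335.6000
bound on ‖Δx‖/‖x‖: κ·ε = 335.6000·1/881 = 0.3809
solve Ax = b  →  x = [-99.1957 -28.6917]
2-norm of b is 5.0000; of x, 103.2618
Δx = A⁻¹·δb where δb = 1/881·5.0000·d; ‖Δx‖ = 0.1465
realised ‖Δx‖/‖x‖ = 0.0014
so the bound overstates the realised error by a factor of ≈ 268.4807 (computed from the unrounded values)

0.0014
0.3809


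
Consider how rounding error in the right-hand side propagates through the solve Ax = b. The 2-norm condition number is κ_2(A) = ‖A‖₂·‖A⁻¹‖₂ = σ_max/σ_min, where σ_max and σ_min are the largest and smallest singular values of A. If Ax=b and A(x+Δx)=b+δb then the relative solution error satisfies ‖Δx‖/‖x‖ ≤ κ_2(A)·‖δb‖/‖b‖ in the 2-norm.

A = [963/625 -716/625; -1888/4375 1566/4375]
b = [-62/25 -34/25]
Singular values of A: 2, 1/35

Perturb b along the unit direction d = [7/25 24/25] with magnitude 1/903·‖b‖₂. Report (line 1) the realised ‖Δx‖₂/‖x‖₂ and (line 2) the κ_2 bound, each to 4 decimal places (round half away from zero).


σ_max = 2, σ_min = 1/35
condition number: 2 ÷ (1/35) = 70.0000
bound on ‖Δx‖/‖x‖: κ·ε = 70.0000·1/903 = 0.0775
solve Ax = b  →  x = [-42.8000 -55.4000]
‖b‖ = 2.8284, ‖x‖ = 70.0071
with δb = [0.0009 0.0030], A·Δx = δb → ‖Δx‖ = 0.1096
realised ‖Δx‖/‖x‖ = 0.0016
tightness: 0.0016 against a bound of 0.0775 (unrounded ratio ≈ 0.0202)

0.0016
0.0775


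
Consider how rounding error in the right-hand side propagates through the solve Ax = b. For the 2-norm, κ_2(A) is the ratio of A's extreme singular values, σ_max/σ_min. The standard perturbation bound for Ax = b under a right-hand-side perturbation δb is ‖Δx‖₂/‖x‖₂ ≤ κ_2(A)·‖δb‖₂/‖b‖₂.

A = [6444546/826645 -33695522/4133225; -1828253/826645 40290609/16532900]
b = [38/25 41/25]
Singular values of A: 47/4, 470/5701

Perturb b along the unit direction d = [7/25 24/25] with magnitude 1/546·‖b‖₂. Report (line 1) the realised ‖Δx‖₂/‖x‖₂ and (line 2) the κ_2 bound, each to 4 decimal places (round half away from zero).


0.0020
0.2610

largest singular value 47/4, smallest 470/5701
κ_2(A) = (47/4) / (470/5701) = 142.5250
bound on ‖Δx‖/‖x‖: κ·ε = 142.5250·1/546 = 0.2610
solve Ax = b  →  x = [17.6260 16.6691]
‖b‖₂ = 2.2361 and ‖x‖₂ = 24.2597
re-solving with b+δb shifts x by Δx of norm 0.0497
dividing the unrounded norms, ‖Δx‖/‖x‖ = 0.0020
tightness: 0.0020 against a bound of 0.2610 (unrounded ratio ≈ 0.0078)


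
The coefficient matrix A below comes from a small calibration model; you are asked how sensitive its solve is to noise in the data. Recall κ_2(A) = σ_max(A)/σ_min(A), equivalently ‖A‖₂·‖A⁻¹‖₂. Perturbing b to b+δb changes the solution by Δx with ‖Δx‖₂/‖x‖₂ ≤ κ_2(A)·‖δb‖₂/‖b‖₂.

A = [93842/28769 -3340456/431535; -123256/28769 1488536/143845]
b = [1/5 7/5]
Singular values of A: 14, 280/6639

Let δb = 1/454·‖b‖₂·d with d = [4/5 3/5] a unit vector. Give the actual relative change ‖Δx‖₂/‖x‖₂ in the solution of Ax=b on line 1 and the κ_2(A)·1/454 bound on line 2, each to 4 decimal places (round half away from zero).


σ_max = 14, σ_min = 280/6639
condition number: 14 ÷ (280/6639) = 331.9500
κ_2(A)·‖δb‖/‖b‖ = 0.7312
solve Ax = b  →  x = [21.8593 9.1854]
2-norm of b is 1.4142; of x, 23.7108
Δx = A⁻¹·δb where δb = 1/454·1.4142·d; ‖Δx‖ = 0.0739
realised ‖Δx‖/‖x‖ = 0.0031
so the bound overstates the realised error by a factor of ≈ 234.7252 (computed from the unrounded values)

0.0031
0.7312


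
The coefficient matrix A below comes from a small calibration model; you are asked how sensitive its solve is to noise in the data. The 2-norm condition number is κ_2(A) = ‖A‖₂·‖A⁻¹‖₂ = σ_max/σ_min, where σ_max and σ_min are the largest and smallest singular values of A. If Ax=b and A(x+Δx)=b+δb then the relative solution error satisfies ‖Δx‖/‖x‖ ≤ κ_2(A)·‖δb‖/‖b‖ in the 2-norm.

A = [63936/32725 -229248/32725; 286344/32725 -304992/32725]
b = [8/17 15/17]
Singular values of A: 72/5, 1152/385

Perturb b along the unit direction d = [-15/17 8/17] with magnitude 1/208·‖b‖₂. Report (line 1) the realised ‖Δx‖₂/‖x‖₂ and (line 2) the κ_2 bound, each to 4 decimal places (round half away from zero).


0.0231
0.0231

largest singular value 72/5, smallest 1152/385
κ_2(A) = (72/5) / (1152/385) = 4.8125
worst-case relative error ≤ 4.8125 × 1/208 = 0.0231
solve Ax = b  →  x = [0.0417 -0.0556]
‖b‖ = 1.0000, ‖x‖ = 0.0694
with δb = [-0.0042 0.0023], A·Δx = δb → ‖Δx‖ = 0.0016
realised ‖Δx‖/‖x‖ = 0.0231
realised/bound = 1 exactly: the bound is attained for this b and d


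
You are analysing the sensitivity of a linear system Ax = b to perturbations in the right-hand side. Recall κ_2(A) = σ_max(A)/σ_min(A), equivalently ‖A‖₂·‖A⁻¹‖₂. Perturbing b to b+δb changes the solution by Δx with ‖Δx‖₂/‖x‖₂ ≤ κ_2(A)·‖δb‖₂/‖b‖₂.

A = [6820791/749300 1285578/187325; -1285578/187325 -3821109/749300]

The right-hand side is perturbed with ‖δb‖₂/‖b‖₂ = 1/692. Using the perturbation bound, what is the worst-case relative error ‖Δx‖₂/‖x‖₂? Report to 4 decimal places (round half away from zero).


0.4331

M = AᵀA = [2918662502841/22458019600 136809925182/1403626225; 136809925182/1403626225 1641769867809/22458019600]. tr(M)=91208647413/449160392, det(M)=6597500625/14373132544
eigenvalues of AᵀA: λ = (tr ± √(tr²−4·det))/2 = 3249/16, 2030625/898320784
so κ_2 = √((3249/16) / (2030625/898320784)) = 299.7200
bound on ‖Δx‖/‖x‖: κ·ε = 299.7200·1/692 = 0.4331


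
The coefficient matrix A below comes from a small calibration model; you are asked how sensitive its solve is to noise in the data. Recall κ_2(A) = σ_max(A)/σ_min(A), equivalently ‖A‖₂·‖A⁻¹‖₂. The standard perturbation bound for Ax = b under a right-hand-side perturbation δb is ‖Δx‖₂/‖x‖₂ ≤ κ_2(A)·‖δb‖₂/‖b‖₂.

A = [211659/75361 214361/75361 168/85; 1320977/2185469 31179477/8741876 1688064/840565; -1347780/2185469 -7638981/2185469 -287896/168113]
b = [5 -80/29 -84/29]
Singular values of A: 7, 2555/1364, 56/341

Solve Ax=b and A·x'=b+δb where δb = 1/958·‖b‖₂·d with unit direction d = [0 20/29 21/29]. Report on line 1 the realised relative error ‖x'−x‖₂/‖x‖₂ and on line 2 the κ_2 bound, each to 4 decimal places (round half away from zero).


0.0017
0.0445

from the listed singular values, σ₁ = 7, σ_n = 56/341
κ_2(A) = 7 / (56/341) = 42.6250
worst-case relative error ≤ 42.6250 × 1/958 = 0.0445
solve Ax = b  →  x = [6.5251 10.1082 -21.2899]
‖b‖ = 6.4031, ‖x‖ = 24.4543
Δx = A⁻¹·δb where δb = 1/958·6.4031·d; ‖Δx‖ = 0.0407
realised ‖Δx‖/‖x‖ = 0.0017
so the bound overstates the realised error by a factor of ≈ 26.7339 (computed from the unrounded values)


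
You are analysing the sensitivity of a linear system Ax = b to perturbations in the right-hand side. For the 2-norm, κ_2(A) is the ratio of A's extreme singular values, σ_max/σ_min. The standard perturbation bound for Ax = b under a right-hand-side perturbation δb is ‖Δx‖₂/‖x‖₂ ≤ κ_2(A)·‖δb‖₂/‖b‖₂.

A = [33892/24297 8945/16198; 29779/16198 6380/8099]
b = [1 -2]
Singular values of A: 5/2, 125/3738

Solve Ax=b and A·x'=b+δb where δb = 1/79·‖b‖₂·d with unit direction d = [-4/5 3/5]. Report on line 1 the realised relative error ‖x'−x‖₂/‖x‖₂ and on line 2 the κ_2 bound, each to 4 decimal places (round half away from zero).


0.0142
0.9463

from the listed singular values, σ₁ = 5/2, σ_n = 125/3738
κ = σ_max/σ_min = (5/2)/(125/3738) = 74.7600
worst-case relative error ≤ 74.7600 × 1/79 = 0.9463
solve Ax = b  →  x = [22.6338 -55.3612]
‖b‖ = 2.2361, ‖x‖ = 59.8093
δb = ε·‖b‖·d = [-0.0226 0.0170]; solving A·Δx = δb gives ‖Δx‖ = 0.8464
dividing the unrounded norms, ‖Δx‖/‖x‖ = 0.0142
tightness: 0.0142 against a bound of 0.9463 (unrounded ratio ≈ 0.0150)


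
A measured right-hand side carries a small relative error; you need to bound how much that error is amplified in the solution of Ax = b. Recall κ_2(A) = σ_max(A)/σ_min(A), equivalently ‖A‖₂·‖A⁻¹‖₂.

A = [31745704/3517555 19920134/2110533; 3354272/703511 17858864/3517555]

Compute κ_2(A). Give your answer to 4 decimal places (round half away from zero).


M = AᵀA = [4460443732544/42813817225 561999404848/5137658067; 561999404848/5137658067 44258632092676/385324355025]. tr(M)=100359840292/458174025, det(M)=7676563456/11454350625
λ_max, λ_min = (100359840292/458174025 ± √402861391644778323856/8396937487388025)/2 = 5476/25, 1401856/458174025
κ_2(A) = √(λ_max/λ_min) = √((5476/25) / (1401856/458174025)) = 267.5625

267.5625


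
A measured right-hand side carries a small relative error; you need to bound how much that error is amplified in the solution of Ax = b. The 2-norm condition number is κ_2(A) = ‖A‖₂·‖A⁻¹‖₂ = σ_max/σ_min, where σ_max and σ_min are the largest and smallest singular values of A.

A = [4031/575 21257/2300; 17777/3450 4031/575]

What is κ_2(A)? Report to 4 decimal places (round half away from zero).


form AᵀA = [36039373/476100 16015163/158700; 16015163/158700 28473737/211600] with trace 16016845/76176 and determinant 707281/304704
eigenvalues of AᵀA: λ = (tr ± √(tr²−4·det))/2 = 841/4, 841/76176
σ_max=√(841/4)=(29/2), σ_min=√(841/76176)=(29/276) → κ = 138.0000

138.0000


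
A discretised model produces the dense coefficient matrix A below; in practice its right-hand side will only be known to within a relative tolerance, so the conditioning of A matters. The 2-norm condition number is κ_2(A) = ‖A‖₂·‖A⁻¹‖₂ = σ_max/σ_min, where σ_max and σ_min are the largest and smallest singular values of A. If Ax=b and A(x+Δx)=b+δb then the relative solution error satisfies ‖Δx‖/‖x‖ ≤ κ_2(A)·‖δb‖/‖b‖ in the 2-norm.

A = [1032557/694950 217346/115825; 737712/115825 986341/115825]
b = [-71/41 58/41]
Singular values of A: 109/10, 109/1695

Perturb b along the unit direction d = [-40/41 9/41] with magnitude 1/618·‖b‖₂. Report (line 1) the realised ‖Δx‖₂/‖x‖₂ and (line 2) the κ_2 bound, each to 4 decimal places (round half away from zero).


from the listed singular values, σ₁ = 109/10, σ_n = 109/1695
κ = σ_max/σ_min = (109/10)/(109/1695) = 169.5000
perturbation bound = 169.5000·1/618 = 0.2743
solve Ax = b  →  x = [-24.8257 18.7339]
‖b‖₂ = 2.2361 and ‖x‖₂ = 31.1011
re-solving with b+δb shifts x by Δx of norm 0.0563
relative error = 0.0018
realised/bound (from unrounded values) ≈ 0.0066

0.0018
0.2743


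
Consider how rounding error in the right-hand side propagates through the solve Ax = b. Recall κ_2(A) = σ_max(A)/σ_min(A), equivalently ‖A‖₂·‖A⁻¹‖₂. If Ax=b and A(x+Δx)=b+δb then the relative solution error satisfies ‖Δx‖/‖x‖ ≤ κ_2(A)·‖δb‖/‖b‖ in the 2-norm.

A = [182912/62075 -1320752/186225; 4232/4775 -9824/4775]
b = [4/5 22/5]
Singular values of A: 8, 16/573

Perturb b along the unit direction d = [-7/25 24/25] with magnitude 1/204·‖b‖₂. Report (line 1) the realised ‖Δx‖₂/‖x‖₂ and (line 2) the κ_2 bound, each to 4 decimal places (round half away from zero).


σ_max = 8, σ_min = 16/573
κ = σ_max/σ_min = 8/(16/573) = 286.5000
worst-case relative error ≤ 286.5000 × 1/204 = 1.4044
solve Ax = b  →  x = [132.3269 54.8654]
2-norm of b is 4.4721; of x, 143.2502
δb = ε·‖b‖·d = [-0.0061 0.0210]; solving A·Δx = δb gives ‖Δx‖ = 0.7851
relative error = 0.0055
so the bound overstates the realised error by a factor of ≈ 256.2538 (computed from the unrounded values)

0.0055
1.4044


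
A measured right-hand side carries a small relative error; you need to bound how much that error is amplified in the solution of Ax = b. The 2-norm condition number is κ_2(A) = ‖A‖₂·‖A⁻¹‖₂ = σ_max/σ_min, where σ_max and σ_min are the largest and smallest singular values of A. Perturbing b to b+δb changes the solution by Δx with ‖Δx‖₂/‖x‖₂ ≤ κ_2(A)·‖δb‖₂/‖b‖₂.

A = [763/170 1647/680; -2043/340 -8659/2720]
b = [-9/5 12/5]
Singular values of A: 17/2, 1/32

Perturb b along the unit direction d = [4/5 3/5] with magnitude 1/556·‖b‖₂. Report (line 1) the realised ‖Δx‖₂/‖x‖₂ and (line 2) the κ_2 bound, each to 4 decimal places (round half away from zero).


0.4892
0.4892

σ_max = 17/2, σ_min = 1/32
condition number: (17/2) ÷ (1/32) = 272.0000
bound on ‖Δx‖/‖x‖: κ·ε = 272.0000·1/556 = 0.4892
solve Ax = b  →  x = [-0.3114 -0.1661]
‖b‖ = 3.0000, ‖x‖ = 0.3529
δb = ε·‖b‖·d = [0.0043 0.0032]; solving A·Δx = δb gives ‖Δx‖ = 0.1727
realised ‖Δx‖/‖x‖ = 0.4892
tightness: 0.4892 against a bound of 0.4892; the bound is attained (ratio 1)


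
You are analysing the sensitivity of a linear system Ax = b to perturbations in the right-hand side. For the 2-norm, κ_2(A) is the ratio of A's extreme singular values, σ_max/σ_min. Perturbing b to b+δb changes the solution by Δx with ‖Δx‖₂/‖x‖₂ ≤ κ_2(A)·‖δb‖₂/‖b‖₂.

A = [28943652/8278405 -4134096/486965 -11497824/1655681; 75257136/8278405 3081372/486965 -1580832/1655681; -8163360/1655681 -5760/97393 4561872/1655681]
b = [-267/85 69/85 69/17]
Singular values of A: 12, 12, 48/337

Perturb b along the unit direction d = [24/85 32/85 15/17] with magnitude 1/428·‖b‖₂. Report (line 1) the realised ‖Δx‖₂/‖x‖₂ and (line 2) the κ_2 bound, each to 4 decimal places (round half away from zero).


0.0040
0.1968

σ_max = 12, σ_min = 48/337
κ_2(A) = 12 / (48/337) = 84.2500
perturbation bound = 84.2500·1/428 = 0.1968
solve Ax = b  →  x = [8.5804 -9.6912 16.6196]
2-norm of b is 5.1962; of x, 21.0655
re-solving with b+δb shifts x by Δx of norm 0.0852
relative error = 0.0040
realised/bound (from unrounded values) ≈ 0.0206


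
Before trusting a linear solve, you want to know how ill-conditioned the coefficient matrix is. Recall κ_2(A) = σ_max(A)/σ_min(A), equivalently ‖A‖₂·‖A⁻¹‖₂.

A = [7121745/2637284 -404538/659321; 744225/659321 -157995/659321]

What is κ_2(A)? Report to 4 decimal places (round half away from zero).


M = AᵀA = [352551393225/41155425424 -9915241995/5144428178; -9915241995/5144428178 1116055701/2572214089]. tr(M)=220349961/24482704, det(M)=50625/24482704
eigenvalues of AᵀA: λ = (tr ± √(tr²−4·det))/2 = 9, 5625/24482704
σ_max=√9=3, σ_min=√(5625/24482704)=(75/4948) → κ = 197.9200

197.9200


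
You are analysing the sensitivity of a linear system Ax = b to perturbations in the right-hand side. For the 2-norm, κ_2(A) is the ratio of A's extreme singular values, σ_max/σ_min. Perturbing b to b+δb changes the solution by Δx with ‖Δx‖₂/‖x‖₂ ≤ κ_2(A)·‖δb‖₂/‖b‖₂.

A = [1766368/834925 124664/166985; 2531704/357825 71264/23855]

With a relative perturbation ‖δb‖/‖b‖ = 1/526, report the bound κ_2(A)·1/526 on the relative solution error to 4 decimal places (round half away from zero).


M = AᵀA = [547435576384/10038236481 76009246720/3346078827; 76009246720/3346078827 10575617600/1115359609]. tr(M)=3802462336/59397849, det(M)=64000000/59397849
eigenvalues of AᵀA: λ = (tr ± √(tr²−4·det))/2 = 64, 1000000/59397849
κ = σ_max/σ_min = 8/(1000/7707) = 61.6560
bound on ‖Δx‖/‖x‖: κ·ε = 61.6560·1/526 = 0.1172

0.1172


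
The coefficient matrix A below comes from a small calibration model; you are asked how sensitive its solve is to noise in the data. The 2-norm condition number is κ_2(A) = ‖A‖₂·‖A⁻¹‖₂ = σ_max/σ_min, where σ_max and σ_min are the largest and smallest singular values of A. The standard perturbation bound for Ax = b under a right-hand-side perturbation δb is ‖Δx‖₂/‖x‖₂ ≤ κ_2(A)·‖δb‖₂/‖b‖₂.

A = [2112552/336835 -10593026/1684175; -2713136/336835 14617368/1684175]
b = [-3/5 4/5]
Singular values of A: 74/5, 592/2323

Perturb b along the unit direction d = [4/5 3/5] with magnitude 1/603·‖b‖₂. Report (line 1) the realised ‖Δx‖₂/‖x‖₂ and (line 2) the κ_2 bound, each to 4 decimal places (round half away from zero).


0.0963
0.0963

from the listed singular values, σ₁ = 74/5, σ_n = 592/2323
condition number: (74/5) ÷ (592/2323) = 58.0750
worst-case relative error ≤ 58.0750 × 1/603 = 0.0963
solve Ax = b  →  x = [-0.0466 0.0489]
2-norm of b is 1.0000; of x, 0.0676
with δb = [0.0013 0.0010], A·Δx = δb → ‖Δx‖ = 0.0065
relative error = 0.0963
so the bound is sharp here: realised error equals the bound


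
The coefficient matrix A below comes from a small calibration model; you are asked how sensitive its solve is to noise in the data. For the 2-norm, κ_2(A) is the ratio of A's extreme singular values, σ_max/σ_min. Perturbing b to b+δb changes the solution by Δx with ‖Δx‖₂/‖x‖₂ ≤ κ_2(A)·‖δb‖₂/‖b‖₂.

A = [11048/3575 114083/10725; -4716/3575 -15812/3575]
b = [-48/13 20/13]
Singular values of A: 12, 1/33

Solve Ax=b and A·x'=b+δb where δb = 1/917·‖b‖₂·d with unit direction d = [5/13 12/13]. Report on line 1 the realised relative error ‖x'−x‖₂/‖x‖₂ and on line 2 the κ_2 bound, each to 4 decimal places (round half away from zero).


largest singular value 12, smallest 1/33
condition number: 12 ÷ (1/33) = 396.0000
bound on ‖Δx‖/‖x‖: κ·ε = 396.0000·1/917 = 0.4318
solve Ax = b  →  x = [-0.0933 -0.3200]
2-norm of b is 4.0000; of x, 0.3333
re-solving with b+δb shifts x by Δx of norm 0.1439
relative error = 0.4318
so the bound is sharp here: realised error equals the bound

0.4318
0.4318


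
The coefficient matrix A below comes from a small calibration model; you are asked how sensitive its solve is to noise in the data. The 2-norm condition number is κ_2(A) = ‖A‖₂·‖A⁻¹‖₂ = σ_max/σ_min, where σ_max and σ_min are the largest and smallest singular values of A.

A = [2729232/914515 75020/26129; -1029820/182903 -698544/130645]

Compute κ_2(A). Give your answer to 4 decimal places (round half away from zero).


371.0000

form AᵀA = [117515356816/2893902025 639530496/16536583; 639530496/16536583 2175307024/59059225] with trace 266474912/3441025 and determinant 3748096/86025625
solving λ² − 266474912/3441025·λ + 3748096/86025625 = 0 gives λ = 1936/25, 1936/3441025
κ = σ_max/σ_min = (44/5)/(44/1855) = 371.0000


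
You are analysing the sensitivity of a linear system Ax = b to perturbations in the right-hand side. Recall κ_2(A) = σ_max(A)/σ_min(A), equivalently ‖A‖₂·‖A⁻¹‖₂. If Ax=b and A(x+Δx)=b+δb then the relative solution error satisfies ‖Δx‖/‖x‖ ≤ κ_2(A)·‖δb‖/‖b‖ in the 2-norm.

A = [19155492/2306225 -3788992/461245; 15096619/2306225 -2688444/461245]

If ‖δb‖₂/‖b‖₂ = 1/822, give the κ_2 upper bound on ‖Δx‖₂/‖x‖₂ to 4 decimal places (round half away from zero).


0.0484

M = AᵀA = [23793631159729/212746950025 -4526656828596/42549390005; -4526656828596/42549390005 863367660688/8509878001]. tr(M)=53956982969/252969025, det(M)=7269949696/252969025
char-poly roots: 5329/25 and 1364224/10118761
κ_2(A) = √(λ_max/λ_min) = √((5329/25) / (1364224/10118761)) = 39.7625
worst-case relative error ≤ 39.7625 × 1/822 = 0.0484


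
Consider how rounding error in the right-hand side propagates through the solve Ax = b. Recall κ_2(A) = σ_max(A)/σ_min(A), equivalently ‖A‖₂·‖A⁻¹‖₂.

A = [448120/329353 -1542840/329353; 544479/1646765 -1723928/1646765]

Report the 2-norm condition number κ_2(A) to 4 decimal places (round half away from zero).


200.8250

form AᵀA = [3162846961/1613227225 -10840618152/1613227225; -10840618152/1613227225 37168833664/1613227225] with trace 1613267225/64529089 and determinant 1000000/64529089
solving λ² − 1613267225/64529089·λ + 1000000/64529089 = 0 gives λ = 25, 40000/64529089
σ_max=√25=5, σ_min=√(40000/64529089)=(200/8033) → κ = 200.8250


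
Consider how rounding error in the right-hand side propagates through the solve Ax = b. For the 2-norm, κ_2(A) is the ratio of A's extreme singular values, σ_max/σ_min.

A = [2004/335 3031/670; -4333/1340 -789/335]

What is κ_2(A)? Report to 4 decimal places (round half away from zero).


AᵀA = [16606229/359120 3113397/89780; 3113397/89780 2335409/89780]; tr = 5189573/71824, det = 83521/287296
eigenvalues of AᵀA: λ = (tr ± √(tr²−4·det))/2 = 289/4, 289/71824
so κ_2 = √((289/4) / (289/71824)) = 134.0000

134.0000


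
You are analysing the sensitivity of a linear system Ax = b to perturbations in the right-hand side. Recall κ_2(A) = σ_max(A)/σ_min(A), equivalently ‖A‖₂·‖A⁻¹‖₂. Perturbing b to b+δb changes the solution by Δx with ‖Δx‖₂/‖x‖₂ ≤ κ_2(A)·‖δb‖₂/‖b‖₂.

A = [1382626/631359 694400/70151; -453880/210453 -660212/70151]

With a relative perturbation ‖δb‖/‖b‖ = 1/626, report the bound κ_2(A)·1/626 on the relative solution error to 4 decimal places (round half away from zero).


M = AᵀA = [109211396/11560401 53915680/1284489; 53915680/1284489 26625424/142721]. tr(M)=55265140/281961, det(M)=153664/281961
solving λ² − 55265140/281961·λ + 153664/281961 = 0 gives λ = 196, 784/281961
σ_max=√196=14, σ_min=√(784/281961)=(28/531) → κ = 265.5000
worst-case relative error ≤ 265.5000 × 1/626 = 0.4241

0.4241


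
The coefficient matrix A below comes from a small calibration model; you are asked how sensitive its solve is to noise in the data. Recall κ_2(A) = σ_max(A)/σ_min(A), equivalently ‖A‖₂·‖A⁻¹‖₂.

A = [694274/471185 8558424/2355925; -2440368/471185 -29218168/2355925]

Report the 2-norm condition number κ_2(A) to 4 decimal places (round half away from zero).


362.4500

AᵀA = [257496494500/8880612169 617959787760/8880612169; 617959787760/8880612169 1483116740224/8880612169]; tr = 10299486596/52548001, det = 15366400/52548001
eigenvalues of AᵀA: λ = (tr ± √(tr²−4·det))/2 = 196, 78400/52548001
κ = σ_max/σ_min = 14/(280/7249) = 362.4500


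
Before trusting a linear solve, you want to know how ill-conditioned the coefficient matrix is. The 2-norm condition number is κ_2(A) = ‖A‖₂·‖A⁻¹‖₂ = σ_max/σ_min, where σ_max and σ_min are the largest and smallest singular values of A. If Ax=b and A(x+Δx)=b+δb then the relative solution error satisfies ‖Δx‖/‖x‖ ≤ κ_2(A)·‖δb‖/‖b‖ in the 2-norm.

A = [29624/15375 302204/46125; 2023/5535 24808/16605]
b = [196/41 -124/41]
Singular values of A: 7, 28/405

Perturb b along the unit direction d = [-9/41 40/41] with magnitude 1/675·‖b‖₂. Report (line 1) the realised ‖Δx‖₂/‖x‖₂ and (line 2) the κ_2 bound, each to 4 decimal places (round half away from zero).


σ_max = 7, σ_min = 28/405
κ = σ_max/σ_min = 7/(28/405) = 101.2500
perturbation bound = 101.2500·1/675 = 0.1500
solve Ax = b  →  x = [55.7029 -15.6514]
2-norm of b is 5.6569; of x, 57.8600
Δx = A⁻¹·δb where δb = 1/675·5.6569·d; ‖Δx‖ = 0.1212
relative error = 0.0021
tightness: 0.0021 against a bound of 0.1500 (unrounded ratio ≈ 0.0140)

0.0021
0.1500


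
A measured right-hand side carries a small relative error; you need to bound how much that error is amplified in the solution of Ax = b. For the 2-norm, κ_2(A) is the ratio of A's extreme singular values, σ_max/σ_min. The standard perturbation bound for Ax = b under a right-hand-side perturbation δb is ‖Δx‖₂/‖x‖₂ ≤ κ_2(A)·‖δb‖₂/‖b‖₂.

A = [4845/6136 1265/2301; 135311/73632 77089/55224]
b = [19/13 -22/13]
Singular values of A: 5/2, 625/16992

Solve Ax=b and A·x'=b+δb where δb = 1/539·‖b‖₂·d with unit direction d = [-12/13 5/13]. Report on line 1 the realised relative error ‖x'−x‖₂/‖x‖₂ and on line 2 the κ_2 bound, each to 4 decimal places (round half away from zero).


0.0021
0.1261

from the listed singular values, σ₁ = 5/2, σ_n = 625/16992
condition number: (5/2) ÷ (625/16992) = 67.9680
worst-case relative error ≤ 67.9680 × 1/539 = 0.1261
solve Ax = b  →  x = [32.3046 -43.7395]
2-norm of b is 2.2361; of x, 54.3759
re-solving with b+δb shifts x by Δx of norm 0.1128
relative error = 0.0021
so the bound overstates the realised error by a factor of ≈ 60.7941 (computed from the unrounded values)


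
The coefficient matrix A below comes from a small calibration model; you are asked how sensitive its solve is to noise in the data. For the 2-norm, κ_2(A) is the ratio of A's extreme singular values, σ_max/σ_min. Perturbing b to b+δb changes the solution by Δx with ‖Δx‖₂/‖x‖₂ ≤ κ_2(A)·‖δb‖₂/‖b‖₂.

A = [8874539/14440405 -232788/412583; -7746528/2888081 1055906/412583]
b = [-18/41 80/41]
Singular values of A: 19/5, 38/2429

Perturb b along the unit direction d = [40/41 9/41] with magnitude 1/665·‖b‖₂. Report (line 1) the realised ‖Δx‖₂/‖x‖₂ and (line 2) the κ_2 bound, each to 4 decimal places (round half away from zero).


σ_max = 19/5, σ_min = 38/2429
condition number: (19/5) ÷ (38/2429) = 242.9000
bound on ‖Δx‖/‖x‖: κ·ε = 242.9000·1/665 = 0.3653
solve Ax = b  →  x = [-0.3811 0.3630]
‖b‖₂ = 2.0000 and ‖x‖₂ = 0.5263
with δb = [0.0029 0.0007], A·Δx = δb → ‖Δx‖ = 0.1922
realised ‖Δx‖/‖x‖ = 0.3653
realised/bound = 1 exactly: the bound is attained for this b and d

0.3653
0.3653


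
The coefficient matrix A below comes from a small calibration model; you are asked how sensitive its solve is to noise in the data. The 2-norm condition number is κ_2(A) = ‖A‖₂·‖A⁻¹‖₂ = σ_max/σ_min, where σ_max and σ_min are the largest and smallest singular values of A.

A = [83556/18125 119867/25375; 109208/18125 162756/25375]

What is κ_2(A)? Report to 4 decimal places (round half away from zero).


109.3750

form AᵀA = [756319696/13140625 1111594572/18396875; 1111594572/18396875 1634304529/25755625] with trace 92648369/765625 and determinant 937024/765625
solving λ² − 92648369/765625·λ + 937024/765625 = 0 gives λ = 121, 7744/765625
so κ_2 = √(121 / (7744/765625)) = 109.3750


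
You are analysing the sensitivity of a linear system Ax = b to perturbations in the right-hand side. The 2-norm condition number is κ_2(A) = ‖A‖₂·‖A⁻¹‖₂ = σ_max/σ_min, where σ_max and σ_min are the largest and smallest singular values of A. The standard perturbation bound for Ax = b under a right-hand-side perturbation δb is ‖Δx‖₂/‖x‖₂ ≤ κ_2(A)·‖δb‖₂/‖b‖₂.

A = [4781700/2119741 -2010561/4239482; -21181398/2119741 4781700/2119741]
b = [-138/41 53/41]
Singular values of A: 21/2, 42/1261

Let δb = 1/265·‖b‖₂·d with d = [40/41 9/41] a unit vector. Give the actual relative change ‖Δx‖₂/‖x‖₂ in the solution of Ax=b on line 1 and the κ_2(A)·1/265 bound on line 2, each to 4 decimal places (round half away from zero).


0.0045
1.1896

largest singular value 21/2, smallest 42/1261
κ_2(A) = (21/2) / (42/1261) = 315.2500
perturbation bound = 315.2500·1/265 = 1.1896
solve Ax = b  →  x = [-19.9576 -87.8328]
2-norm of b is 3.6056; of x, 90.0716
δb = ε·‖b‖·d = [0.0133 0.0030]; solving A·Δx = δb gives ‖Δx‖ = 0.4085
dividing the unrounded norms, ‖Δx‖/‖x‖ = 0.0045
so the bound overstates the realised error by a factor of ≈ 262.3044 (computed from the unrounded values)


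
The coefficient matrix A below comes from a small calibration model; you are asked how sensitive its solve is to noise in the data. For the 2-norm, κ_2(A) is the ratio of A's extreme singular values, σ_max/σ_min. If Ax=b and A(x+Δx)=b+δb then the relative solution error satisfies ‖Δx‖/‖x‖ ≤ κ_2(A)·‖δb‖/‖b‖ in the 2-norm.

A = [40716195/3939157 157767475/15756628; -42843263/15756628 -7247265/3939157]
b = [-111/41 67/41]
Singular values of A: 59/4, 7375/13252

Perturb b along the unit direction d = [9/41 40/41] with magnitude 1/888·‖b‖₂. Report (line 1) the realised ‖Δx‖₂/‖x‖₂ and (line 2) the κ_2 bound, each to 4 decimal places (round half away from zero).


0.0035
0.0298

σ_max = 59/4, σ_min = 7375/13252
κ = σ_max/σ_min = (59/4)/(7375/13252) = 26.5040
worst-case relative error ≤ 26.5040 × 1/888 = 0.0298
solve Ax = b  →  x = [-1.3865 1.1609]
‖b‖ = 3.1623, ‖x‖ = 1.8084
re-solving with b+δb shifts x by Δx of norm 0.0064
dividing the unrounded norms, ‖Δx‖/‖x‖ = 0.0035
realised/bound (from unrounded values) ≈ 0.1186


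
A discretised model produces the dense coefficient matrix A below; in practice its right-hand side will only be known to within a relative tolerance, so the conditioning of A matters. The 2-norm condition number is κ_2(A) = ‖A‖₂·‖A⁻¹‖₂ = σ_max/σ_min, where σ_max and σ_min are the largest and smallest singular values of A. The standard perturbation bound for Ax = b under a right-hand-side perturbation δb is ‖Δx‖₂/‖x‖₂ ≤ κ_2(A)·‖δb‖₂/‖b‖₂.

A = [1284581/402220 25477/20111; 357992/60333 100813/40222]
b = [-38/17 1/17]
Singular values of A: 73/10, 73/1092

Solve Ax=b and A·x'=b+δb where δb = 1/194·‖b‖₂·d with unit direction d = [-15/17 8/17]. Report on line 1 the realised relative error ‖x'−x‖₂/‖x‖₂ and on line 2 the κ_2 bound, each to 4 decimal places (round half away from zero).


0.0058
0.5629

from the listed singular values, σ₁ = 73/10, σ_n = 73/1092
κ = σ_max/σ_min = (73/10)/(73/1092) = 109.2000
κ_2(A)·‖δb‖/‖b‖ = 0.5629
solve Ax = b  →  x = [-11.6333 27.5638]
2-norm of b is 2.2361; of x, 29.9181
δb = ε·‖b‖·d = [-0.0102 0.0054]; solving A·Δx = δb gives ‖Δx‖ = 0.1724
dividing the unrounded norms, ‖Δx‖/‖x‖ = 0.0058
realised/bound (from unrounded values) ≈ 0.0102


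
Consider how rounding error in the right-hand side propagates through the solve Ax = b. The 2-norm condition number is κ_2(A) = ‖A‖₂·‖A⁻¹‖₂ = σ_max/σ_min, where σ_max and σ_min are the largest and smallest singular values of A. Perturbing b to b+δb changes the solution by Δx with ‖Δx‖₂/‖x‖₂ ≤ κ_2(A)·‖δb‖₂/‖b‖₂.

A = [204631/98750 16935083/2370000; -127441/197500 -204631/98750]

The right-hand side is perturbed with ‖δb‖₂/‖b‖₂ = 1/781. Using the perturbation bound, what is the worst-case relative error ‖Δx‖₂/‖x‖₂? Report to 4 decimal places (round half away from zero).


0.2428

M = AᵀA = [293978549/62410000 6045413633/374460000; 6045413633/374460000 497466194569/8987040000]. tr(M)=863678569/14379264, det(M)=23088025/230068224
λ_max, λ_min = (863678569/14379264 ± √745857673348209361/206763233181696)/2 = 961/16, 24025/14379264
κ = σ_max/σ_min = (31/4)/(155/3792) = 189.6000
bound on ‖Δx‖/‖x‖: κ·ε = 189.6000·1/781 = 0.2428


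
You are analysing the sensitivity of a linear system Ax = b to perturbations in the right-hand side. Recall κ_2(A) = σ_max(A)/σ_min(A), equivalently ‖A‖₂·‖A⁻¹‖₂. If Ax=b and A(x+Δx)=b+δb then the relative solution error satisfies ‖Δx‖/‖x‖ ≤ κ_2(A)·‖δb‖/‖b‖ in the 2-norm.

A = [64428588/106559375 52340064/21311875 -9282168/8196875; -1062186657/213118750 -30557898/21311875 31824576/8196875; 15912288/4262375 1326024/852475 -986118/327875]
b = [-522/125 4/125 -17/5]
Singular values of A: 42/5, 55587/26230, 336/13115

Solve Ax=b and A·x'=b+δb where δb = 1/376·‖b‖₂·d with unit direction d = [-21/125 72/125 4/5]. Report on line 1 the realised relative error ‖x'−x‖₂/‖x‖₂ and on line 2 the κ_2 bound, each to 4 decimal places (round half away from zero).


largest singular value 42/5, smallest 336/13115
κ_2(A) = (42/5) / (336/13115) = 327.8750
κ_2(A)·‖δb‖/‖b‖ = 0.8720
solve Ax = b  →  x = [-42.7740 -19.8673 -62.2381]
2-norm of b is 5.3852; of x, 78.0891
δb = ε·‖b‖·d = [-0.0024 0.0082 0.0115]; solving A·Δx = δb gives ‖Δx‖ = 0.5590
relative error = 0.0072
realised/bound (from unrounded values) ≈ 0.0082

0.0072
0.8720


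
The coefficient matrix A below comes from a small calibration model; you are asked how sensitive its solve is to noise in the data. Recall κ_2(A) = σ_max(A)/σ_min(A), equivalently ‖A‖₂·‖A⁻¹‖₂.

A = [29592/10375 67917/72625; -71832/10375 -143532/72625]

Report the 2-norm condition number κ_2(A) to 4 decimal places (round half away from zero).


M = AᵀA = [6035522688/107640625 12319990488/753484375; 12319990488/753484375 25214153913/5274390625]. tr(M)=20541105/337561, det(M)=148060224/210975625
solving λ² − 20541105/337561·λ + 148060224/210975625 = 0 gives λ = 1521/25, 97344/8439025
σ_max=√(1521/25)=(39/5), σ_min=√(97344/8439025)=(312/2905) → κ = 72.6250

72.6250


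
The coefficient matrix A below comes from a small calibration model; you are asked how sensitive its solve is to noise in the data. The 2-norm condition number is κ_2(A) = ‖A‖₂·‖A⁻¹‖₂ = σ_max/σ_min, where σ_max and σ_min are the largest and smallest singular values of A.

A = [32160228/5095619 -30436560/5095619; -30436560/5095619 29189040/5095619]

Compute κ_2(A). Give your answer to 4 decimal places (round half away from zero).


302.9500

M = AᵀA = [2331348929424/30874355521 -2220286178880/30874355521; -2220286178880/30874355521 2114606707200/30874355521]. tr(M)=5286510864/36711481, det(M)=8294400/36711481
solving λ² − 5286510864/36711481·λ + 8294400/36711481 = 0 gives λ = 144, 57600/36711481
κ_2(A) = √(λ_max/λ_min) = √(144 / (57600/36711481)) = 302.9500


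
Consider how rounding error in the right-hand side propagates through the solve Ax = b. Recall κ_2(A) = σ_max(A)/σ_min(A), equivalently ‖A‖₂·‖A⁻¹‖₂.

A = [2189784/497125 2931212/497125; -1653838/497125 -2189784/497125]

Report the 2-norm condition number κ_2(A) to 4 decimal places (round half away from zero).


form AᵀA = [301213363876/9885330625 401610765168/9885330625; 401610765168/9885330625 535486310224/9885330625] with trace 33467986964/395413225 and determinant 17909824/395413225
char-poly roots: 2116/25 and 8464/15816529
so κ_2 = √((2116/25) / (8464/15816529)) = 397.7000

397.7000


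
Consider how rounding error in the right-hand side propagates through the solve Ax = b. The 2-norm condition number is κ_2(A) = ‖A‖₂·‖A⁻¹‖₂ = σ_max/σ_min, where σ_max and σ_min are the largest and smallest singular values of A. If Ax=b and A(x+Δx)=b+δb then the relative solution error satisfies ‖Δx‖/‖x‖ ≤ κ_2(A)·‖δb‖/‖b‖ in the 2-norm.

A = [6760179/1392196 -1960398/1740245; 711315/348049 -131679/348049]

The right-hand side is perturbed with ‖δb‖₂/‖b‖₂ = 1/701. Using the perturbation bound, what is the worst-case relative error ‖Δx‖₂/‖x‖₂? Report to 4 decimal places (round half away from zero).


M = AᵀA = [318316713489/11468696464 -44751320559/7167935290; -44751320559/7167935290 25305587541/17919838225]. tr(M)=4974900201/170563600, det(M)=1476225/6822544
eigenvalues of AᵀA: λ = (tr ± √(tr²−4·det))/2 = 729/25, 50625/6822544
κ_2(A) = √(λ_max/λ_min) = √((729/25) / (50625/6822544)) = 62.6880
κ_2(A)·‖δb‖/‖b‖ = 0.0894

0.0894


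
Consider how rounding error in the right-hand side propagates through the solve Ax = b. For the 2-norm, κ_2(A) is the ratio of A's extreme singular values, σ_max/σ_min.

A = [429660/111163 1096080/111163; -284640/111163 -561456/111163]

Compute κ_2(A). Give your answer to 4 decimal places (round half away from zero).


25.1500

M = AᵀA = [919126800/42758521 2182541760/42758521; 2182541760/42758521 5247834624/42758521]. tr(M)=36490896/253009, det(M)=8294400/253009
solving λ² − 36490896/253009·λ + 8294400/253009 = 0 gives λ = 144, 57600/253009
σ_max=√144=12, σ_min=√(57600/253009)=(240/503) → κ = 25.1500


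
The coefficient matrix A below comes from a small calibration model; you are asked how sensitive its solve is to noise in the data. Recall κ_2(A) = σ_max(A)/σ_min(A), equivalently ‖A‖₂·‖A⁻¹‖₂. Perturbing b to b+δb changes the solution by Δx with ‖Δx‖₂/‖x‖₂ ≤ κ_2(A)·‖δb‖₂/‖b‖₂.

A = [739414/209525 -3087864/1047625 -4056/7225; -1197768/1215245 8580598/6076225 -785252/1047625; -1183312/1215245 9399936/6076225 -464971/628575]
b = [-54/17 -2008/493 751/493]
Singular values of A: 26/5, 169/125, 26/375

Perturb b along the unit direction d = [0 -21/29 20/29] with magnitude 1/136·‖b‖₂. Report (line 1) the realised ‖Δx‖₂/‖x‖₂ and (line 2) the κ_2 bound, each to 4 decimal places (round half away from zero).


largest singular value 26/5, smallest 26/375
κ_2(A) = (26/5) / (26/375) = 75.0000
κ_2(A)·‖δb‖/‖b‖ = 0.5515
solve Ax = b  →  x = [34.1082 36.3713 29.1072]
‖b‖ = 5.3852, ‖x‖ = 57.7362
Δx = A⁻¹·δb where δb = 1/136·5.3852·d; ‖Δx‖ = 0.5711
realised ‖Δx‖/‖x‖ = 0.0099
so the bound overstates the realised error by a factor of ≈ 55.7510 (computed from the unrounded values)

0.0099
0.5515


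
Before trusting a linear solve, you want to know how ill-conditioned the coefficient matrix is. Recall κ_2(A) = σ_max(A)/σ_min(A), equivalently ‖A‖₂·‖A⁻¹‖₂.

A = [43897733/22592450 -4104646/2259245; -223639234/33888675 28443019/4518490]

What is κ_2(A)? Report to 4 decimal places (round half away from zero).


M = AᵀA = [347841802558849/7350030676836 -27606115777240/612502556403; -27606115777240/612502556403 35055912199025/816670075204]. tr(M)=394378723157/4369816098, det(M)=2036265625/34958528784
eigenvalues of AᵀA: λ = (tr ± √(tr²−4·det))/2 = 361/4, 5640625/8739632196
κ = σ_max/σ_min = (19/2)/(2375/93486) = 373.9440

373.9440
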